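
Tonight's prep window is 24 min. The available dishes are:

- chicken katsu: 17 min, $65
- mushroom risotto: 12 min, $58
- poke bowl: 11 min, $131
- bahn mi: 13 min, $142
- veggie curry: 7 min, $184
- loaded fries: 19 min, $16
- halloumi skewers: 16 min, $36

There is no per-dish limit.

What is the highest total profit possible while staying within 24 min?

552

Ranking by ratio (profit/min): veggie curry 26.29, poke bowl 11.91, bahn mi 10.92.
Taking 3×veggie curry: 21 min used, 552 in profit.
Every other selection either busts 24 min or fails to beat 552.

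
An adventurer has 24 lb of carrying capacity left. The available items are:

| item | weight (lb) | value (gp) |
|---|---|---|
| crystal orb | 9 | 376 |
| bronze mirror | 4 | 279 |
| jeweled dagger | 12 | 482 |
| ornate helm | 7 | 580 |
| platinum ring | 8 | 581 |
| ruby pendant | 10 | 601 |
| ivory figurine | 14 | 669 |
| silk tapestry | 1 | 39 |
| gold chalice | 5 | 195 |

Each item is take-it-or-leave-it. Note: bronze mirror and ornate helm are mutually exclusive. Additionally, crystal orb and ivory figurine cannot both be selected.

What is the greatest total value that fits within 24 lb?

1537

Taking crystal orb + ornate helm + platinum ring: 24 lb used, 1537 in value.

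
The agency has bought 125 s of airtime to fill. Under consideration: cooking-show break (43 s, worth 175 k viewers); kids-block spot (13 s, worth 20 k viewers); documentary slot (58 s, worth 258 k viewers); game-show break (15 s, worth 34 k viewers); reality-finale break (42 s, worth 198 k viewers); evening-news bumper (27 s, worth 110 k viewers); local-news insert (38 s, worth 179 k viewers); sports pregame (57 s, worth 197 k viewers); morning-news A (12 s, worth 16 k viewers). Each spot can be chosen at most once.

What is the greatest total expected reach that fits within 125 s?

By expected reach per s: reality-finale break 4.71, local-news insert 4.71, documentary slot 4.45, evening-news bumper 4.07 lead.
Taking the top-ratio spots first gives game-show break + reality-finale break + evening-news bumper + local-news insert for 521 (122 s).
The 42 s tied up in game-show break and evening-news bumper is better spent on cooking-show break — total rises to 552 (123 s).

552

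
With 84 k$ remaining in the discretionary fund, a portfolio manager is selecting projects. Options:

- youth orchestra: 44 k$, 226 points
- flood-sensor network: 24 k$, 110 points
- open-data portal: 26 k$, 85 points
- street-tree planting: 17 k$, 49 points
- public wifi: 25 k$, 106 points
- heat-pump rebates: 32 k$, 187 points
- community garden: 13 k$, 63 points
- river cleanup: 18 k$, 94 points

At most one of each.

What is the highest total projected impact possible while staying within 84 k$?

413

Ranking by ratio (projected impact/k$): heat-pump rebates 5.84, river cleanup 5.22, youth orchestra 5.14, community garden 4.85.
Filling by ratio: street-tree planting + heat-pump rebates + community garden + river cleanup for 393, with 4 k$ left unused.
The 48 k$ tied up in street-tree planting and community garden and river cleanup is better spent on youth orchestra — total rises to 413 (76 k$).
An exhaustive check of the 256 subsets confirms 413.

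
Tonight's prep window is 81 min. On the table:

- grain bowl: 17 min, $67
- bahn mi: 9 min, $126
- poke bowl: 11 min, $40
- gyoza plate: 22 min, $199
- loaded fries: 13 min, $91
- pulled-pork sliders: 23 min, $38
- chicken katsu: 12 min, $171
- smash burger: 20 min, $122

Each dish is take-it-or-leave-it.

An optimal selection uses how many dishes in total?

5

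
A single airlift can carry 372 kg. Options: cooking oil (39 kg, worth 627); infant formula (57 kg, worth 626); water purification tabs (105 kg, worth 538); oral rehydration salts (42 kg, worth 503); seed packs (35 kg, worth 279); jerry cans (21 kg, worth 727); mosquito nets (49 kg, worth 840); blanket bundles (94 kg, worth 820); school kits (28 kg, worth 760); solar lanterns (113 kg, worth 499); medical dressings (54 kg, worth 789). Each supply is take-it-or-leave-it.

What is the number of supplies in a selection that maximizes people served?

Best achievable people served is 5345.
For example cooking oil + oral rehydration salts + seed packs + jerry cans + mosquito nets + blanket bundles + school kits + medical dressings achieves it, using 362 kg.
Any selection reaching 5345 contains exactly 8 supplies.

8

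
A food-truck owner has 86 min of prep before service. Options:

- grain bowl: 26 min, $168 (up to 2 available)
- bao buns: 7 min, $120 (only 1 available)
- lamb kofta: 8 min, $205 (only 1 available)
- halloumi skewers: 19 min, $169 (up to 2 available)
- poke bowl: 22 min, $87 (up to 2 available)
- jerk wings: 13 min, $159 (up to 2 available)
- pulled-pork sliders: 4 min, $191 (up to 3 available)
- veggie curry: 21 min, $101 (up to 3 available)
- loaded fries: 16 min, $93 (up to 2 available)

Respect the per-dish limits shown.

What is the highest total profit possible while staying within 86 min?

1434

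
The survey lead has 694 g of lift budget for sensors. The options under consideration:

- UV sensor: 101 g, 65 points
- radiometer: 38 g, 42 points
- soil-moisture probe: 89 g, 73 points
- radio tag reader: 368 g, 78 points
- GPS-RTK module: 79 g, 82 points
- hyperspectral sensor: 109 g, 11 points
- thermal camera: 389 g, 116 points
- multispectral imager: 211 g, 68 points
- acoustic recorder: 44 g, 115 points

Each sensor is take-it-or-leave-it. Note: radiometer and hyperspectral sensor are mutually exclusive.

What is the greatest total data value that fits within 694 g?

445

By data value per g: acoustic recorder 2.61, radiometer 1.11, GPS-RTK module 1.04, soil-moisture probe 0.82 lead.
Taking UV sensor + radiometer + soil-moisture probe + GPS-RTK module + multispectral imager + acoustic recorder: 562 g used, 445 in data value.
Next best is radiometer + soil-moisture probe + GPS-RTK module + thermal camera + acoustic recorder at 428 (639 g) — short by 17.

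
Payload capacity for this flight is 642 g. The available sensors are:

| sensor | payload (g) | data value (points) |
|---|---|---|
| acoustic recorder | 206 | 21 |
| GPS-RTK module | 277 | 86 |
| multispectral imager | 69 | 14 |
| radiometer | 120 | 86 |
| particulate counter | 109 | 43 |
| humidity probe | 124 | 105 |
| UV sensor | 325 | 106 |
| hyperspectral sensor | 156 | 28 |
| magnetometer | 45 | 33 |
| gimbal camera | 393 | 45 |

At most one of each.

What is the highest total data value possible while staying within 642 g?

330

Ranking by ratio (data value/g): humidity probe 0.85, magnetometer 0.73, radiometer 0.72, particulate counter 0.39.
A density-first pass picks multispectral imager + radiometer + particulate counter + humidity probe + hyperspectral sensor + magnetometer — 309 at 623 g.
Replace multispectral imager and particulate counter and hyperspectral sensor with UV sensor: the trade gains 21 net, giving 330 at 614 g.
Runner-up GPS-RTK module + multispectral imager + radiometer + humidity probe + magnetometer tops out at 324.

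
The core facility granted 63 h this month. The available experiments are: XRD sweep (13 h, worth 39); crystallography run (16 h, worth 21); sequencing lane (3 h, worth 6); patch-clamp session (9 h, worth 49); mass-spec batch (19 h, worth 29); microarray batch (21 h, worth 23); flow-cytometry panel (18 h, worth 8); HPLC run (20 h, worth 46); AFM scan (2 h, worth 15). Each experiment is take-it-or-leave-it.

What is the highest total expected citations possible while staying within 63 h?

178

Density check — AFM scan 7.50, patch-clamp session 5.44, XRD sweep 3.00 are the best per h.
A density-first pass picks XRD sweep + crystallography run + sequencing lane + patch-clamp session + HPLC run + AFM scan — 176 at 63 h.
Dropping crystallography run and sequencing lane frees 19 h; slotting in mass-spec batch (19 h) lifts the total to 178 at 63 h.
The closest alternative, XRD sweep + crystallography run + sequencing lane + patch-clamp session + HPLC run + AFM scan, reaches only 176.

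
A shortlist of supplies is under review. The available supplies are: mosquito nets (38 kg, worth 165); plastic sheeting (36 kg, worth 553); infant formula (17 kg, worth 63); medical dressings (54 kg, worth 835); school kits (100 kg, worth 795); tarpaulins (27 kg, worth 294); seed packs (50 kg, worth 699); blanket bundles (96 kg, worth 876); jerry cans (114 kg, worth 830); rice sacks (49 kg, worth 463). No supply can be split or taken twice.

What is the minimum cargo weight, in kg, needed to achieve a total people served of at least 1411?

104

Need the lightest bundle worth ≥ 1411.
medical dressings + seed packs reaches 1534 using 104 kg.
Any bundle with less than 104 kg falls short of 1411.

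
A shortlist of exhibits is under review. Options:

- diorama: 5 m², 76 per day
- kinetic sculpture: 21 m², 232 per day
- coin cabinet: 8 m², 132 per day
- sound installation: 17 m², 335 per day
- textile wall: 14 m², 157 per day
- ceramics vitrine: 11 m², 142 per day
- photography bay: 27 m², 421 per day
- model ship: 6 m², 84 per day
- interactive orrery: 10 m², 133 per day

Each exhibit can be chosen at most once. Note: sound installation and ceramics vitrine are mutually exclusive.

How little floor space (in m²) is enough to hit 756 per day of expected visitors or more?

44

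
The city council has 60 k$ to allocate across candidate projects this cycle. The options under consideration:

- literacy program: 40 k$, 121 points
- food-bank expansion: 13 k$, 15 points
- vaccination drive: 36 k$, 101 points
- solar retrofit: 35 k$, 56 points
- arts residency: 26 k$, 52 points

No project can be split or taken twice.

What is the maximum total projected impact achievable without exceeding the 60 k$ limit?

The ratio ordering already packs tightly: literacy program + food-bank expansion, 53 k$, 136.
The closest alternative, literacy program, reaches only 121.

136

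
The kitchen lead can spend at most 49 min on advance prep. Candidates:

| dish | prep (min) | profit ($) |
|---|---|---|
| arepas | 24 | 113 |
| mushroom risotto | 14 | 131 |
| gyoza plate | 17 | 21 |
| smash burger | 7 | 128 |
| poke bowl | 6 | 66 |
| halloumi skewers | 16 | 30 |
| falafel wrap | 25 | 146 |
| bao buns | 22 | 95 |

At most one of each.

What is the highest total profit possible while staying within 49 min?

The ratio ordering already packs tightly: mushroom risotto + smash burger + poke bowl + bao buns, 49 min, 420.

420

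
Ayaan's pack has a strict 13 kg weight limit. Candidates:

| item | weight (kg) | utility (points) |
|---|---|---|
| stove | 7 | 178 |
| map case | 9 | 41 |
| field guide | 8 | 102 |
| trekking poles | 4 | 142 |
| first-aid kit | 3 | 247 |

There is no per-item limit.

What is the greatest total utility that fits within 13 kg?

988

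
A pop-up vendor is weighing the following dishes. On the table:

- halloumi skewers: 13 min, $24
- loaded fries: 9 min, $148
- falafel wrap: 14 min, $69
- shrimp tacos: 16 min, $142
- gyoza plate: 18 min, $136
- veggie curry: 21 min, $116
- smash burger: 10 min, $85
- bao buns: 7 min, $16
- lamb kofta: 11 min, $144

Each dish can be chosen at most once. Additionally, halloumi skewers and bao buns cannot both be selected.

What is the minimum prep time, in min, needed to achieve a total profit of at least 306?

Minimise min subject to total profit ≥ 306.
loaded fries + bao buns + lamb kofta: 308 profit at 27 min.
Below 27 min the best achievable stays under 306.

27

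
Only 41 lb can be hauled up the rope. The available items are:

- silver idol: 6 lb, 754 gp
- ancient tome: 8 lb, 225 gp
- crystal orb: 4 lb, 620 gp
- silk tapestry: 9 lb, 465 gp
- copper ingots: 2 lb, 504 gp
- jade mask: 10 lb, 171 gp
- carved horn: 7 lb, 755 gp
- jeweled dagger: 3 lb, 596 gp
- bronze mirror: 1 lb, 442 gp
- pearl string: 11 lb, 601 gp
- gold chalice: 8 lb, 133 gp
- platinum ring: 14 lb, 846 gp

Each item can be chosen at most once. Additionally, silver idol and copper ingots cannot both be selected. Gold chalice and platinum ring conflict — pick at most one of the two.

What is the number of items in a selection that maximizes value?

Best achievable value is 4233.
For example silver idol + crystal orb + silk tapestry + carved horn + jeweled dagger + bronze mirror + pearl string achieves it, using 41 lb.
All optima have 7 items.

7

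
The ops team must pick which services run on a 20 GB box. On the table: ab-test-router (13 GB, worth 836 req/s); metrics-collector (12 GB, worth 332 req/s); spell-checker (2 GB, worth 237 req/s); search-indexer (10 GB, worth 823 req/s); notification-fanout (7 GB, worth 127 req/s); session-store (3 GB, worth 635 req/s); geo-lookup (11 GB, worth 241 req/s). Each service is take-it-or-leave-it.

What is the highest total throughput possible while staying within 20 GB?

Ranking by ratio (throughput/GB): session-store 211.67, spell-checker 118.50, search-indexer 82.30.
Taking the top-ratio services first gives spell-checker + search-indexer + session-store for 1695 (15 GB).
Dropping search-indexer frees 10 GB; slotting in ab-test-router (13 GB) lifts the total to 1708 at 18 GB.
An exhaustive check of the 128 subsets confirms 1708.

1708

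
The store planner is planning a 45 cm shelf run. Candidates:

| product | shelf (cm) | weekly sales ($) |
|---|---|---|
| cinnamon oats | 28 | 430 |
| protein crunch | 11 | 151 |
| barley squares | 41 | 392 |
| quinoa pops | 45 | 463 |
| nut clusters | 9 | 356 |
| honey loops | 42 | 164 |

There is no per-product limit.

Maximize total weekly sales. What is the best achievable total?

1780

The ratio ordering already packs tightly: 5×nut clusters, 45 cm, 1780.
No other feasible combination exceeds 1780.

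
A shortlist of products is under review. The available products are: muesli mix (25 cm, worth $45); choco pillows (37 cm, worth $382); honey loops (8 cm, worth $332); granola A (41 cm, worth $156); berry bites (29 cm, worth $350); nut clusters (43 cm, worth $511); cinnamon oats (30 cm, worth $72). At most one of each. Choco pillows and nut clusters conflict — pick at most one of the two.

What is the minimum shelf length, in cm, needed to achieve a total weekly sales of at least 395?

37

Need the lightest bundle worth ≥ 395.
honey loops + berry bites: 682 weekly sales at 37 cm.
No combination under 37 cm hits 395.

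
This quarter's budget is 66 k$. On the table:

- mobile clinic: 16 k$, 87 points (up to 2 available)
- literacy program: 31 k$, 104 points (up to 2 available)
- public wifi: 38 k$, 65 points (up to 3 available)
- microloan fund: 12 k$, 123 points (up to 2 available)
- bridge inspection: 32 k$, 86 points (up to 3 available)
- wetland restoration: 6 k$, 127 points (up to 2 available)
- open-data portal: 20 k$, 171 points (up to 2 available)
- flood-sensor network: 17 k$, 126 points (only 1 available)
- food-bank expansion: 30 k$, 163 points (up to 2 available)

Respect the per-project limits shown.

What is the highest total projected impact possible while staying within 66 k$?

By projected impact per k$: wetland restoration 21.17, microloan fund 10.25, open-data portal 8.55 lead.
Filling by ratio: 2×microloan fund + 2×wetland restoration + open-data portal for 671, with 10 k$ left unused.
The 12 k$ tied up in microloan fund is better spent on open-data portal — total rises to 719 (64 k$).

719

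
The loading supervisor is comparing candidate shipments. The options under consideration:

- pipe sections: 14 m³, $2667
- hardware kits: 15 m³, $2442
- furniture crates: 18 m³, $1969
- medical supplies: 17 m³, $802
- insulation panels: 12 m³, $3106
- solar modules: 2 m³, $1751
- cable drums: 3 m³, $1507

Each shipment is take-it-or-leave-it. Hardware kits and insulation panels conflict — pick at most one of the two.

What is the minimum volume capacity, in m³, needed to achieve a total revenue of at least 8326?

Need the lightest bundle worth ≥ 8326.
pipe sections + insulation panels + solar modules + cable drums: 9031 revenue at 31 m³.
Below 31 m³ the best achievable stays under 8326.

31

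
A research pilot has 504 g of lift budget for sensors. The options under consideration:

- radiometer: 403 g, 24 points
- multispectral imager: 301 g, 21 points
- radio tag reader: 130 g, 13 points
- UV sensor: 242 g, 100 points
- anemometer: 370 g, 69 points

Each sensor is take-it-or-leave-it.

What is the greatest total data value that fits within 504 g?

113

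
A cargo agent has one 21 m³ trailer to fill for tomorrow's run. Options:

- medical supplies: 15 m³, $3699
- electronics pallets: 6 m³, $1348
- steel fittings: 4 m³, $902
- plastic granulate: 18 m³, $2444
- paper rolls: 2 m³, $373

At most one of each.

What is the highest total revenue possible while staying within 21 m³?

5047

By revenue per m³: medical supplies 246.60, steel fittings 225.50, electronics pallets 224.67 lead.
Taking the top-ratio shipments first gives medical supplies + steel fittings + paper rolls for 4974 (21 m³).
Dropping steel fittings and paper rolls frees 6 m³; slotting in electronics pallets (6 m³) lifts the total to 5047 at 21 m³.
Runner-up medical supplies + steel fittings + paper rolls tops out at 4974.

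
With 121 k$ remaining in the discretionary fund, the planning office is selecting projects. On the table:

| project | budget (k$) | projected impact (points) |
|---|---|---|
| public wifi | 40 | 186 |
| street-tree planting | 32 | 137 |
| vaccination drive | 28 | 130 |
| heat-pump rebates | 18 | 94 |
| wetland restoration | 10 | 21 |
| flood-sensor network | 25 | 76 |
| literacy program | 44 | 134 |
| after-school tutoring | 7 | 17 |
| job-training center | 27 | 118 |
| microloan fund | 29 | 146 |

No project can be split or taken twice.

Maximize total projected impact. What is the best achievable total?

563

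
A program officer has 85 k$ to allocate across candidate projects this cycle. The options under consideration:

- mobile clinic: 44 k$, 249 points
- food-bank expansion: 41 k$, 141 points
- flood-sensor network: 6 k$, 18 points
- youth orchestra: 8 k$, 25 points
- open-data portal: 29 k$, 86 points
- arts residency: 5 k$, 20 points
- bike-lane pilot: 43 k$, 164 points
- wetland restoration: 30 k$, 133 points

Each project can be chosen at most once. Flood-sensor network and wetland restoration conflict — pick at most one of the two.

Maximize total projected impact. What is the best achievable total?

407

Best packing: mobile clinic + youth orchestra + wetland restoration — 82 k$, 407 total.
The closest alternative, mobile clinic + arts residency + wetland restoration, reaches only 402.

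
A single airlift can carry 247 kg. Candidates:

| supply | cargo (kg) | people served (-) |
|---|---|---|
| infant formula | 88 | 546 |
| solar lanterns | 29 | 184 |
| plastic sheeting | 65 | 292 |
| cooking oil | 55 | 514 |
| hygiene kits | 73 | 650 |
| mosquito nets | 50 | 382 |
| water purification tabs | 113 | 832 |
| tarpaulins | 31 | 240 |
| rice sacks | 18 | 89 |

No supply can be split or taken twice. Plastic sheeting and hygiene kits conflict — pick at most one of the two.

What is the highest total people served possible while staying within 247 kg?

1996

A density-first pass picks solar lanterns + cooking oil + hygiene kits + mosquito nets + tarpaulins — 1970 at 238 kg.
The 110 kg tied up in solar lanterns and mosquito nets and tarpaulins is better spent on water purification tabs — total rises to 1996 (241 kg).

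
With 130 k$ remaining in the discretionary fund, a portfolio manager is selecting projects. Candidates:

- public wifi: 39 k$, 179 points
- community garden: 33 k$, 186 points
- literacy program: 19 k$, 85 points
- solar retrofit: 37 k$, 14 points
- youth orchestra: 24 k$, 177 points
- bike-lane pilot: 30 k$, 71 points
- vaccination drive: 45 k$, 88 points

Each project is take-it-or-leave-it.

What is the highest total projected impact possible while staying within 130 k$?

The ratio ordering already packs tightly: public wifi + community garden + literacy program + youth orchestra, 115 k$, 627.
The closest alternative, public wifi + community garden + youth orchestra + bike-lane pilot, reaches only 613.

627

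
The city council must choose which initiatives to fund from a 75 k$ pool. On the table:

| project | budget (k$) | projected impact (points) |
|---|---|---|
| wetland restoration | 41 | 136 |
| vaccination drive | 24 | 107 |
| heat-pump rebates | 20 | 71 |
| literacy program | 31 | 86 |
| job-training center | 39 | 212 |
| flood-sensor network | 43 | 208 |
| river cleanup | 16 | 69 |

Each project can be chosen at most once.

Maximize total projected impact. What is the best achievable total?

By projected impact per k$: job-training center 5.44, flood-sensor network 4.84, vaccination drive 4.46, river cleanup 4.31 lead.
A density-first pass picks vaccination drive + job-training center — 319 at 63 k$.
The 24 k$ tied up in vaccination drive is better spent on heat-pump rebates + river cleanup — total rises to 352 (75 k$).
Next best is vaccination drive + job-training center at 319 (63 k$) — short by 33.

352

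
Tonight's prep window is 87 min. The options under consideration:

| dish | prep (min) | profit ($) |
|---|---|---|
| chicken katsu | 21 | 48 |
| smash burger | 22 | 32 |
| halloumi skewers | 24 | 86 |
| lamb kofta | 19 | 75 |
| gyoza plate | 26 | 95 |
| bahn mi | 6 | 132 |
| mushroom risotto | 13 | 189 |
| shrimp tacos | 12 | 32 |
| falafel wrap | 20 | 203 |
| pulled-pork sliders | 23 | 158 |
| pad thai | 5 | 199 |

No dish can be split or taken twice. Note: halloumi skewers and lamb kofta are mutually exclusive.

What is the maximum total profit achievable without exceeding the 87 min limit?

956

Ranking by ratio (profit/min): pad thai 39.80, bahn mi 22.00, mushroom risotto 14.54, falafel wrap 10.15.
Lamb kofta + bahn mi + mushroom risotto + falafel wrap + pulled-pork sliders + pad thai uses 86 of the 87 min and totals 956.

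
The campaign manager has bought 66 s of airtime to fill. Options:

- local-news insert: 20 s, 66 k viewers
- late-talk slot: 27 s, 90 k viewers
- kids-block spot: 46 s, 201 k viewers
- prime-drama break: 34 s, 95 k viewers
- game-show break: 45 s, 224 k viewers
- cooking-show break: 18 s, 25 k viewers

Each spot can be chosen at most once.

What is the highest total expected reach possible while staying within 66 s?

290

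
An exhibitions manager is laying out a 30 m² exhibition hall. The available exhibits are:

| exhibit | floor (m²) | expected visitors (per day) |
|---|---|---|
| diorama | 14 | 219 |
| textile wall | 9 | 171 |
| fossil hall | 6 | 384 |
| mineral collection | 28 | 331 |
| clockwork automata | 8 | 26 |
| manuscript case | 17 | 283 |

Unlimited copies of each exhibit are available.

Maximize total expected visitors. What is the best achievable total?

1920

Density check — fossil hall 64.00, textile wall 19.00, manuscript case 16.65 are the best per m².
The ratio ordering already packs tightly: 5×fossil hall, 30 m², 1920.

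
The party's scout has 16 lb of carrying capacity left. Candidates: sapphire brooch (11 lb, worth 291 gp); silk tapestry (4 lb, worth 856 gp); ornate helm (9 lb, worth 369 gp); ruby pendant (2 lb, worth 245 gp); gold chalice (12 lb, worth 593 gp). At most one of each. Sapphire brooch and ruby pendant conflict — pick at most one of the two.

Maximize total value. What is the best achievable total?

By value per lb: silk tapestry 214.00, ruby pendant 122.50, gold chalice 49.42 lead.
The ratio ordering already packs tightly: silk tapestry + ornate helm + ruby pendant, 15 lb, 1470.
Nothing else feasible within 16 lb beats 1470.

1470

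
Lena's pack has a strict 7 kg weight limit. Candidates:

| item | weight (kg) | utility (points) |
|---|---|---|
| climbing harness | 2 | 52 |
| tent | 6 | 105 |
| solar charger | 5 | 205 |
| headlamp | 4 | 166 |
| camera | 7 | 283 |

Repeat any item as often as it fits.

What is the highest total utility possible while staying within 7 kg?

283

Density check — headlamp 41.50, solar charger 41.00, camera 40.43, climbing harness 26.00 are the best per kg.
Taking the top-ratio items first gives climbing harness + headlamp for 218 (6 kg).
The 6 kg tied up in climbing harness and headlamp is better spent on camera — total rises to 283 (7 kg).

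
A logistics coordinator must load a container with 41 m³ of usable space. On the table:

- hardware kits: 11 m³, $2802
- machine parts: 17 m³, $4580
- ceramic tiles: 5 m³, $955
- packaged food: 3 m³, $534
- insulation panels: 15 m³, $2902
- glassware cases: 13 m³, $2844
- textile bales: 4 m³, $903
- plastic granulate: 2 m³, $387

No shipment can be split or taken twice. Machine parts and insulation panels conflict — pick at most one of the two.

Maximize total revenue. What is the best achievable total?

By revenue per m³: machine parts 269.41, hardware kits 254.73, textile bales 225.75, glassware cases 218.77 lead.
Filling by ratio: hardware kits + machine parts + ceramic tiles + textile bales + plastic granulate for 9627, with 2 m³ left unused.
Replace ceramic tiles and textile bales and plastic granulate with glassware cases: the trade gains 599 net, giving 10226 at 41 m³.

10226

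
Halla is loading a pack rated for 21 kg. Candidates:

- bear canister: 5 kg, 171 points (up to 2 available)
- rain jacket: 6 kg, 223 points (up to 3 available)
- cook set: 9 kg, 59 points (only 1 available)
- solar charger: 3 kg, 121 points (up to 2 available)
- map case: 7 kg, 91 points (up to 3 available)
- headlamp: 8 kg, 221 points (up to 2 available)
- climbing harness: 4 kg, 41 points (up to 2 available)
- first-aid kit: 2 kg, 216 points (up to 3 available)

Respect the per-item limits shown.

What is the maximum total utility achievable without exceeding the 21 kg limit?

1215

Density check — first-aid kit 108.00, solar charger 40.33, rain jacket 37.17 are the best per kg.
Filling by ratio: rain jacket + 2×solar charger + 3×first-aid kit for 1113, with 3 kg left unused.
The 3 kg tied up in solar charger is better spent on rain jacket — total rises to 1215 (21 kg).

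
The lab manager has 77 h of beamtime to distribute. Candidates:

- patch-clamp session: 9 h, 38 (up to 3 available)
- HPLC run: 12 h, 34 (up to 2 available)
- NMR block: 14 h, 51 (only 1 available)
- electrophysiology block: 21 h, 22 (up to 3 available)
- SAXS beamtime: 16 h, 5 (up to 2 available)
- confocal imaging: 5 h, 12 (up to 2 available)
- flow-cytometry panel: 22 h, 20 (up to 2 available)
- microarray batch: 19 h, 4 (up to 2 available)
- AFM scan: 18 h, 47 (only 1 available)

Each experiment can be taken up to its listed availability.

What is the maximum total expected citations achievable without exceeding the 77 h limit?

258

Filling by ratio: 3×patch-clamp session + 2×HPLC run + NMR block + 2×confocal imaging for 257, with 2 h left unused.
Replace HPLC run and confocal imaging with AFM scan: the trade gains 1 net, giving 258 at 76 h.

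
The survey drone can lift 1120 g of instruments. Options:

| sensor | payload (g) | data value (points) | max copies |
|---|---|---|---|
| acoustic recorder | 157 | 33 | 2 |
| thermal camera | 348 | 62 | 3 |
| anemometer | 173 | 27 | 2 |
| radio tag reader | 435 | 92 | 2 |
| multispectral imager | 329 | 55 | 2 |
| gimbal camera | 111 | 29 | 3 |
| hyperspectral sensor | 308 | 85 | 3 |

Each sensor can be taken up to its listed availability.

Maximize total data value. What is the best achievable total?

Greedy by ratio would take gimbal camera + 3×hyperspectral sensor: 1035 g used, total 284.
Dropping hyperspectral sensor frees 308 g; slotting in acoustic recorder + 2×gimbal camera (379 g) lifts the total to 290 at 1106 g.
That's the maximum — no swap from here does better than 290.

290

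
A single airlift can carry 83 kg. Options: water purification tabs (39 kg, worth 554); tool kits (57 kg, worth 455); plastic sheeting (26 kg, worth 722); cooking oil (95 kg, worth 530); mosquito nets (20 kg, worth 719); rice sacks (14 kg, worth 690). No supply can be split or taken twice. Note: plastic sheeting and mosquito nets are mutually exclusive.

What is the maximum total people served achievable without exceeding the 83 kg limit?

1966

Water purification tabs + plastic sheeting + rice sacks uses 79 of the 83 kg and totals 1966.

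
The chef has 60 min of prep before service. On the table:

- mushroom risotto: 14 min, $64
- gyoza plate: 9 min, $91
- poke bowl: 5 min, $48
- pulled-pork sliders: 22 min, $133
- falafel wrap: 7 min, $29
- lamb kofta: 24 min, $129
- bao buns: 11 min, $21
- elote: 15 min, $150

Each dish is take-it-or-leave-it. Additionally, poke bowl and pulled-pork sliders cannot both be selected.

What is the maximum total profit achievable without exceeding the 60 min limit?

447

Taking gyoza plate + poke bowl + falafel wrap + lamb kofta + elote: 60 min used, 447 in profit.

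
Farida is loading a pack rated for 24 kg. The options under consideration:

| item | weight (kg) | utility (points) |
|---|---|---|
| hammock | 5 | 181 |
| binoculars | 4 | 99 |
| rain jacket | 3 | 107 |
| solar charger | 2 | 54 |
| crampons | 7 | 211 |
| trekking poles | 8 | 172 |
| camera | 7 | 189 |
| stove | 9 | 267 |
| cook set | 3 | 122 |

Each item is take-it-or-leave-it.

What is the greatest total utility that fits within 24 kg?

Greedy by ratio would take hammock + binoculars + rain jacket + solar charger + crampons + cook set: 24 kg used, total 774.
Dropping binoculars and rain jacket and solar charger frees 9 kg; slotting in stove (9 kg) lifts the total to 781 at 24 kg.

781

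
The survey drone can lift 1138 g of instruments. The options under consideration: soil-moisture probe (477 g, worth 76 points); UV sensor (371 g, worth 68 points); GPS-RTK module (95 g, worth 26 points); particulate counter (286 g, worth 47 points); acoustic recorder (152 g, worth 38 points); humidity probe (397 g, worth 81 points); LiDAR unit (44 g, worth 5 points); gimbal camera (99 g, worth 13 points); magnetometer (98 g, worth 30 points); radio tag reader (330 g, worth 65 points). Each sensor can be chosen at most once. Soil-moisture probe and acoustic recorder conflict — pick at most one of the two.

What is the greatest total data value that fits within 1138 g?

245

Density check — magnetometer 0.31, GPS-RTK module 0.27, acoustic recorder 0.25, humidity probe 0.20 are the best per g.
Taking GPS-RTK module + acoustic recorder + humidity probe + LiDAR unit + magnetometer + radio tag reader: 1116 g used, 245 in data value.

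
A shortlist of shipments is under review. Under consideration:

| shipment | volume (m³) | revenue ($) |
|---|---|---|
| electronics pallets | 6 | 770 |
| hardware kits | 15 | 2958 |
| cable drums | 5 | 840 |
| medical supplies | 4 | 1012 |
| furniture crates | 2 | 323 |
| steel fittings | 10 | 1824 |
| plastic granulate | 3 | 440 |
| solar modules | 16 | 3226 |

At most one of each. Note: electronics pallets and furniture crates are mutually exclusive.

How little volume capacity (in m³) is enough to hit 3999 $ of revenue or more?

20

Minimise m³ subject to total revenue ≥ 3999.
medical supplies + solar modules reaches 4238 using 20 m³.
No combination under 20 m³ hits 3999.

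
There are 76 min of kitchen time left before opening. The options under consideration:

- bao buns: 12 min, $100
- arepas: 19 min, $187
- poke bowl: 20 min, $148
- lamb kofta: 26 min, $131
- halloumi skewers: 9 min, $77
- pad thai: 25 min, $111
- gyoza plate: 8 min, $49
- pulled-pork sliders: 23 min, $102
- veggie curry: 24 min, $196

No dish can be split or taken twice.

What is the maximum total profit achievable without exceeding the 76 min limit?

Ranking by ratio (profit/min): arepas 9.84, halloumi skewers 8.56, bao buns 8.33.
Greedy by ratio would take bao buns + arepas + halloumi skewers + gyoza plate + veggie curry: 72 min used, total 609.
The 17 min tied up in halloumi skewers and gyoza plate is better spent on poke bowl — total rises to 631 (75 min).
That's the maximum — no swap from here does better than 631.

631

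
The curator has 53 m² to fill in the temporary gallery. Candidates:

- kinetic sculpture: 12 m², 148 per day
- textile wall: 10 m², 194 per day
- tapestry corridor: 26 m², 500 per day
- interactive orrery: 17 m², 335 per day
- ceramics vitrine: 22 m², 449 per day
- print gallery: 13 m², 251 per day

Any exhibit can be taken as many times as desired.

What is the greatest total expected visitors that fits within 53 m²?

Ranking by ratio (expected visitors/m²): ceramics vitrine 20.41, interactive orrery 19.71, textile wall 19.40.
Greedy by ratio would take 2×ceramics vitrine: 44 m² used, total 898.
Dropping ceramics vitrine frees 22 m²; slotting in interactive orrery + print gallery (30 m²) lifts the total to 1035 at 52 m².

1035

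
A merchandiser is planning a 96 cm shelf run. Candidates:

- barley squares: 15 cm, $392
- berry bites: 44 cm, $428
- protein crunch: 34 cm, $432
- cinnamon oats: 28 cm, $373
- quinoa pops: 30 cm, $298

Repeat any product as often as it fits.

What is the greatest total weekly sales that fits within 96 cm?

2352

Best packing: 6×barley squares — 90 cm, 2352 total.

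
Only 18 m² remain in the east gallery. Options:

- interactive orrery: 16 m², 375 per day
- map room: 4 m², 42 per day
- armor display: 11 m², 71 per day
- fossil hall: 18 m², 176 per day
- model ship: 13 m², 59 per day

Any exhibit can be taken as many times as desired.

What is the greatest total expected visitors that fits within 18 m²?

375

Interactive orrery uses 16 of the 18 m² and totals 375.
No other feasible combination exceeds 375.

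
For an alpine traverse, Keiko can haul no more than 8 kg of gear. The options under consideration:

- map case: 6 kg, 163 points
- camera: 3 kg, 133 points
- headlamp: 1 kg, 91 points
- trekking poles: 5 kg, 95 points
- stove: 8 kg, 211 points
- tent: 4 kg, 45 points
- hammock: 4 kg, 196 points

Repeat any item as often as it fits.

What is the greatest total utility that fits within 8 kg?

Best packing: 8×headlamp — 8 kg, 728 total.
Nothing else within 8 kg beats 728.

728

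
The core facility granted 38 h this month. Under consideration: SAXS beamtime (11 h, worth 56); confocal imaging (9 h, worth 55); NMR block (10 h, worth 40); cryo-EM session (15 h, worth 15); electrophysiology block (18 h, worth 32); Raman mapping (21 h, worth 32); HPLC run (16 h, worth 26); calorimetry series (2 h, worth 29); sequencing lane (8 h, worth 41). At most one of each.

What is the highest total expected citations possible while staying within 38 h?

Density check — calorimetry series 14.50, confocal imaging 6.11, sequencing lane 5.12 are the best per h.
The ratio heuristic lands on SAXS beamtime + confocal imaging + calorimetry series + sequencing lane (181) but leaves 8 h idle.
Replace calorimetry series with NMR block: the trade gains 11 net, giving 192 at 38 h.

192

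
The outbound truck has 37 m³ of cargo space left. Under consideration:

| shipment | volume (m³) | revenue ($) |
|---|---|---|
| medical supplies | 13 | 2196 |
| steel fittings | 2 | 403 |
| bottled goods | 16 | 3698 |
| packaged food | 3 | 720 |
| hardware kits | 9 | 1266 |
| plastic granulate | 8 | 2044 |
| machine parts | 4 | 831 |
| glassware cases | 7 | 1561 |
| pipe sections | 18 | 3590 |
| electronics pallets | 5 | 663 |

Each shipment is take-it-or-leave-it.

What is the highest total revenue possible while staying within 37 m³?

8537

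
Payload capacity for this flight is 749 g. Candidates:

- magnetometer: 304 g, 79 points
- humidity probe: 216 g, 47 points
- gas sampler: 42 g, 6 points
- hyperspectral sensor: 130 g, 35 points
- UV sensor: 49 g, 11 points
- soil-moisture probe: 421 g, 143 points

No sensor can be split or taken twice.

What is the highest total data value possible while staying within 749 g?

222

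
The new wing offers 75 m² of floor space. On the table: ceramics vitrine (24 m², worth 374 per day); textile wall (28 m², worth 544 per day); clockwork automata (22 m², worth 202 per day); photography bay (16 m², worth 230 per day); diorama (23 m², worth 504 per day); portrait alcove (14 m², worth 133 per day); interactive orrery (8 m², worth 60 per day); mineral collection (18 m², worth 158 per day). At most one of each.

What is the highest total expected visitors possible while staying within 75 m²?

1422

Taking ceramics vitrine + textile wall + diorama: 75 m² used, 1422 in expected visitors.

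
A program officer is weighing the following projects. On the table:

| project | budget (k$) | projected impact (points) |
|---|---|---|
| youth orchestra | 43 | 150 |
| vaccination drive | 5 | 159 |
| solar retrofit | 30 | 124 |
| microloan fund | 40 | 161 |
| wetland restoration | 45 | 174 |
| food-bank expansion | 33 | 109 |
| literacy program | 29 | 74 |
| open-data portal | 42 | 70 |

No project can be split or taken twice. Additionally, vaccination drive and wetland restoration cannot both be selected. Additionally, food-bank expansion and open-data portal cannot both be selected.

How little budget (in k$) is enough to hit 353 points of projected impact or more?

64

Look for the lowest-budget combination reaching 353.
vaccination drive + solar retrofit + literacy program reaches 357 using 64 k$.
Any bundle with less than 64 k$ falls short of 353.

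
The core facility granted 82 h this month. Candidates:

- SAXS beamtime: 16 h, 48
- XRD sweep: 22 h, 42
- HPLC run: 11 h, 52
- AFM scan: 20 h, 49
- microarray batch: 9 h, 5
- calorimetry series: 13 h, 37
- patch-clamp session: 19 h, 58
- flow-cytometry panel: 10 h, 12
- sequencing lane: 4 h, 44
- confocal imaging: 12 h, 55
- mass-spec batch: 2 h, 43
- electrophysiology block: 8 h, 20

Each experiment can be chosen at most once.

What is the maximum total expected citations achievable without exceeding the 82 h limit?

Filling by ratio: SAXS beamtime + HPLC run + calorimetry series + patch-clamp session + sequencing lane + confocal imaging + mass-spec batch for 337, with 5 h left unused.
The 16 h tied up in SAXS beamtime is better spent on AFM scan — total rises to 338 (81 h).
An exhaustive check of the 4096 subsets confirms 338.

338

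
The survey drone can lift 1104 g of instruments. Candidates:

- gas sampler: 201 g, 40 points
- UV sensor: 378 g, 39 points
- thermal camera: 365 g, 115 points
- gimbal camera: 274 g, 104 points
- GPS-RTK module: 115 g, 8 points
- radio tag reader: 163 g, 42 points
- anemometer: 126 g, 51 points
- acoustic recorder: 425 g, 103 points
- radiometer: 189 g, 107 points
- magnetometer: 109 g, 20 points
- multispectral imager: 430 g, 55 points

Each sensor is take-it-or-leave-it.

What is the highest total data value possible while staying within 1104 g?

Density check — radiometer 0.57, anemometer 0.40, gimbal camera 0.38, thermal camera 0.32 are the best per g.
Best packing: thermal camera + gimbal camera + anemometer + radiometer + magnetometer — 1063 g, 397 total.
The closest alternative, thermal camera + gimbal camera + radio tag reader + radiometer + magnetometer, reaches only 388.

397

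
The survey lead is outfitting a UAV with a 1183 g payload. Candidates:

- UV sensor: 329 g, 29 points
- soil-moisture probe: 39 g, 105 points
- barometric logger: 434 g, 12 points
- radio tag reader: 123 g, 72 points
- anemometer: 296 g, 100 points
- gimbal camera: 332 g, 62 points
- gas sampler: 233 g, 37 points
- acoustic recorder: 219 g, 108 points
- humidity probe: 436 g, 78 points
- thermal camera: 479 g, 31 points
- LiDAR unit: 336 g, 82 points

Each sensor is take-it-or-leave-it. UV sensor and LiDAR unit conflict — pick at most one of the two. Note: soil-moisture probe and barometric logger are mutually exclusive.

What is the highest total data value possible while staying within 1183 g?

Soil-moisture probe + radio tag reader + anemometer + acoustic recorder + LiDAR unit uses 1013 of the 1183 g and totals 467.
Runner-up soil-moisture probe + radio tag reader + anemometer + acoustic recorder + humidity probe tops out at 463.

467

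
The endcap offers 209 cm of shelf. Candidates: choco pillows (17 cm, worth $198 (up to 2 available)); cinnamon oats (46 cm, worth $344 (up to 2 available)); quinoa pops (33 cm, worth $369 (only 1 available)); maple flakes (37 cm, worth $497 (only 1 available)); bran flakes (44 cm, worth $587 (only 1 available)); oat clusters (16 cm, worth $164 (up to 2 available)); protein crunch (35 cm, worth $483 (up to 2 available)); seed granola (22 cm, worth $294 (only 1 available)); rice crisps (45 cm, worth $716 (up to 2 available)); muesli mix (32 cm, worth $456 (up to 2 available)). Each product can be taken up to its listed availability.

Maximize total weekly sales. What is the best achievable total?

3052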